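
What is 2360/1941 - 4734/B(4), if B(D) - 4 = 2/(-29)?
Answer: -44367181/36879 ≈ -1203.0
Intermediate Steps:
B(D) = 114/29 (B(D) = 4 + 2/(-29) = 4 + 2*(-1/29) = 4 - 2/29 = 114/29)
2360/1941 - 4734/B(4) = 2360/1941 - 4734/114/29 = 2360*(1/1941) - 4734*29/114 = 2360/1941 - 22881/19 = -44367181/36879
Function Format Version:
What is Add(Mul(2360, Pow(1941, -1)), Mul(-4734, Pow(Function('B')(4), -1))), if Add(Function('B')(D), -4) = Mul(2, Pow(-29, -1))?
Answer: Rational(-44367181, 36879) ≈ -1203.0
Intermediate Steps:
Function('B')(D) = Rational(114, 29) (Function('B')(D) = Add(4, Mul(2, Pow(-29, -1))) = Add(4, Mul(2, Rational(-1, 29))) = Add(4, Rational(-2, 29)) = Rational(114, 29))
Add(Mul(2360, Pow(1941, -1)), Mul(-4734, Pow(Function('B')(4), -1))) = Add(Mul(2360, Pow(1941, -1)), Mul(-4734, Pow(Rational(114, 29), -1))) = Add(Mul(2360, Rational(1, 1941)), Mul(-4734, Rational(29, 114))) = Add(Rational(2360, 1941), Rational(-22881, 19)) = Rational(-44367181, 36879)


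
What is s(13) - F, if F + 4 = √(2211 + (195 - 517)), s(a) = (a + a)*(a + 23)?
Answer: 940 - √1889 ≈ 896.54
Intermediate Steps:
s(a) = 2*a*(23 + a) (s(a) = (2*a)*(23 + a) = 2*a*(23 + a))
F = -4 + √1889 (F = -4 + √(2211 + (195 - 517)) = -4 + √(2211 - 322) = -4 + √1889 ≈ 39.463)
s(13) - F = 2*13*(23 + 13) - (-4 + √1889) = 2*13*36 + (4 - √1889) = 936 + (4 - √1889) = 940 - √1889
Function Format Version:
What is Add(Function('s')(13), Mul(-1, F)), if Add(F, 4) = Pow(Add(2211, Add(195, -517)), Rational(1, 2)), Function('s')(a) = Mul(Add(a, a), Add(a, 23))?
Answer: Add(940, Mul(-1, Pow(1889, Rational(1, 2)))) ≈ 896.54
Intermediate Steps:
Function('s')(a) = Mul(2, a, Add(23, a)) (Function('s')(a) = Mul(Mul(2, a), Add(23, a)) = Mul(2, a, Add(23, a)))
F = Add(-4, Pow(1889, Rational(1, 2))) (F = Add(-4, Pow(Add(2211, Add(195, -517)), Rational(1, 2))) = Add(-4, Pow(Add(2211, -322), Rational(1, 2))) = Add(-4, Pow(1889, Rational(1, 2))) ≈ 39.463)
Add(Function('s')(13), Mul(-1, F)) = Add(Mul(2, 13, Add(23, 13)), Mul(-1, Add(-4, Pow(1889, Rational(1, 2))))) = Add(Mul(2, 13, 36), Add(4, Mul(-1, Pow(1889, Rational(1, 2))))) = Add(936, Add(4, Mul(-1, Pow(1889, Rational(1, 2))))) = Add(940, Mul(-1, Pow(1889, Rational(1, 2))))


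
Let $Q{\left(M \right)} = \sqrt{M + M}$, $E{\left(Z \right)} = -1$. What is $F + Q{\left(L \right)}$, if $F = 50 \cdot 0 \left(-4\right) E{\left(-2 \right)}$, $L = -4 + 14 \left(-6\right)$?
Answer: $4 i \sqrt{11} \approx 13.266 i$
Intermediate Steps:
$L = -88$ ($L = -4 - 84 = -88$)
$F = 0$ ($F = 50 \cdot 0 \left(-4\right) \left(-1\right) = 50 \cdot 0 \left(-1\right) = 0 \left(-1\right) = 0$)
$Q{\left(M \right)} = \sqrt{2} \sqrt{M}$ ($Q{\left(M \right)} = \sqrt{2 M} = \sqrt{2} \sqrt{M}$)
$F + Q{\left(L \right)} = 0 + \sqrt{2} \sqrt{-88} = 0 + \sqrt{2} \cdot 2 i \sqrt{22} = 0 + 4 i \sqrt{11} = 4 i \sqrt{11}$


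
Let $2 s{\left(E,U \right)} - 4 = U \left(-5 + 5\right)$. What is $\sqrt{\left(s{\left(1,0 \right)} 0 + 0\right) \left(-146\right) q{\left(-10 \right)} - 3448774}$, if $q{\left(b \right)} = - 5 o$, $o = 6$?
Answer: $i \sqrt{3448774} \approx 1857.1 i$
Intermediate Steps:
$s{\left(E,U \right)} = 2$ ($s{\left(E,U \right)} = 2 + \frac{U \left(-5 + 5\right)}{2} = 2 + \frac{U 0}{2} = 2 + \frac{1}{2} \cdot 0 = 2 + 0 = 2$)
$q{\left(b \right)} = -30$ ($q{\left(b \right)} = \left(-5\right) 6 = -30$)
$\sqrt{\left(s{\left(1,0 \right)} 0 + 0\right) \left(-146\right) q{\left(-10 \right)} - 3448774} = \sqrt{\left(2 \cdot 0 + 0\right) \left(-146\right) \left(-30\right) - 3448774} = \sqrt{\left(0 + 0\right) \left(-146\right) \left(-30\right) - 3448774} = \sqrt{0 \left(-146\right) \left(-30\right) - 3448774} = \sqrt{0 \left(-30\right) - 3448774} = \sqrt{0 - 3448774} = \sqrt{-3448774} = i \sqrt{3448774}$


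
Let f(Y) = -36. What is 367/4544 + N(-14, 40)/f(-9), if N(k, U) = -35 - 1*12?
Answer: 56695/40896 ≈ 1.3863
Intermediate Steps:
N(k, U) = -47 (N(k, U) = -35 - 12 = -47)
367/4544 + N(-14, 40)/f(-9) = 367/4544 - 47/(-36) = 367*(1/4544) - 47*(-1/36) = 367/4544 + 47/36 = 56695/40896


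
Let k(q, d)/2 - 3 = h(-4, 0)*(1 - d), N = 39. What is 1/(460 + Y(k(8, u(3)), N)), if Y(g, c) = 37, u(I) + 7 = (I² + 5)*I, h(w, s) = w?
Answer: 1/497 ≈ 0.0020121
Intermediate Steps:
u(I) = -7 + I*(5 + I²) (u(I) = -7 + (I² + 5)*I = -7 + (5 + I²)*I = -7 + I*(5 + I²))
k(q, d) = -2 + 8*d (k(q, d) = 6 + 2*(-4*(1 - d)) = 6 + 2*(-4 + 4*d) = 6 + (-8 + 8*d) = -2 + 8*d)
1/(460 + Y(k(8, u(3)), N)) = 1/(460 + 37) = 1/497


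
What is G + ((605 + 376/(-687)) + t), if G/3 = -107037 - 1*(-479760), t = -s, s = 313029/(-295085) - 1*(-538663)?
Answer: 117602175495808/202723395 ≈ 5.8011e+5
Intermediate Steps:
s = 158951058326/295085 (s = 313029*(-1/295085) + 538663 = -313029/295085 + 538663 = 158951058326/295085 ≈ 5.3866e+5)
t = -158951058326/295085 (t = -1*158951058326/295085 = -158951058326/295085 ≈ -5.3866e+5)
G = 1118169 (G = 3*(-107037 - 1*(-479760)) = 3*(-107037 + 479760) = 3*372723 = 1118169)
G + ((605 + 376/(-687)) + t) = 1118169 + ((605 + 376/(-687)) - 158951058326/295085) = 1118169 + ((605 - 1/687*376) - 158951058326/295085) = 1118169 + ((605 - 376/687) - 158951058326/295085) = 1118169 + (415259/687 - 158951058326/295085) = 1118169 - 109076840367947/202723395 = 117602175495808/202723395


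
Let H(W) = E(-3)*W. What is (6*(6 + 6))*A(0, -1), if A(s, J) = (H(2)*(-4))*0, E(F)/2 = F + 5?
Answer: 0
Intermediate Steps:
E(F) = 10 + 2*F (E(F) = 2*(F + 5) = 2*(5 + F) = 10 + 2*F)
H(W) = 4*W (H(W) = (10 + 2*(-3))*W = (10 - 6)*W = 4*W)
A(s, J) = 0 (A(s, J) = ((4*2)*(-4))*0 = (8*(-4))*0 = -32*0 = 0)
(6*(6 + 6))*A(0, -1) = (6*(6 + 6))*0 = (6*12)*0 = 72*0 = 0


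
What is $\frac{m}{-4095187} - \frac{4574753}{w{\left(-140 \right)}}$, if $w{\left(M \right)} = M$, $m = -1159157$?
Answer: $\frac{18734631295791}{573326180} \approx 32677.0$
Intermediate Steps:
$\frac{m}{-4095187} - \frac{4574753}{w{\left(-140 \right)}} = - \frac{1159157}{-4095187} - \frac{4574753}{-140} = \left(-1159157\right) \left(- \frac{1}{4095187}\right) - - \frac{4574753}{140} = \frac{1159157}{4095187} + \frac{4574753}{140} = \frac{18734631295791}{573326180}$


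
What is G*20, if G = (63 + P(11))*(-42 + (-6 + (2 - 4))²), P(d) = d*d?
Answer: 80960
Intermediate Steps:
P(d) = d²
G = 4048 (G = (63 + 11²)*(-42 + (-6 + (2 - 4))²) = (63 + 121)*(-42 + (-6 - 2)²) = 184*(-42 + (-8)²) = 184*(-42 + 64) = 184*22 = 4048)
G*20 = 4048*20 = 80960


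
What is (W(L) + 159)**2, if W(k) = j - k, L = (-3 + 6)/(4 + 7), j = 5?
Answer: 3243601/121 ≈ 26807.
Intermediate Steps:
L = 3/11 ≈ 0.27273
W(k) = 5 - k
(W(L) + 159)**2 = ((5 - 1*3/11) + 159)**2 = ((5 - 3/11) + 159)**2 = (52/11 + 159)**2 = (1801/11)**2 = 3243601/121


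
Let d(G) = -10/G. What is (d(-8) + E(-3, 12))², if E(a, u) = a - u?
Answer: 3025/16 ≈ 189.06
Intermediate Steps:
(d(-8) + E(-3, 12))² = (-10/(-8) + (-3 - 1*12))² = (-10*(-⅛) + (-3 - 12))² = (5/4 - 15)² = (-55/4)² = 3025/16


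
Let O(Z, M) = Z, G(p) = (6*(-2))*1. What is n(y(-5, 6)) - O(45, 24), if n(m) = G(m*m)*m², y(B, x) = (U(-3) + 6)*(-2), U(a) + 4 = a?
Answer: -93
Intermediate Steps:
U(a) = -4 + a
G(p) = -12 (G(p) = -12*1 = -12)
y(B, x) = 2 (y(B, x) = ((-4 - 3) + 6)*(-2) = (-7 + 6)*(-2) = -1*(-2) = 2)
n(m) = -12*m²
n(y(-5, 6)) - O(45, 24) = -12*2² - 1*45 = -12*4 - 45 = -48 - 45 = -93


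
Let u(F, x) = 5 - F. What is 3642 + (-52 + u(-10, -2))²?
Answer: 5011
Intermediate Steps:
3642 + (-52 + u(-10, -2))² = 3642 + (-52 + (5 - 1*(-10)))² = 3642 + (-52 + (5 + 10))² = 3642 + (-52 + 15)² = 3642 + (-37)² = 3642 + 1369 = 5011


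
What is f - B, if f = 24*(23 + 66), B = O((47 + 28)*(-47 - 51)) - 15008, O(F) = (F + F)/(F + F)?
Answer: 17143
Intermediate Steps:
O(F) = 1 (O(F) = (2*F)/((2*F)) = (2*F)*(1/(2*F)) = 1)
B = -15007 (B = 1 - 15008 = -15007)
f = 2136 (f = 24*89 = 2136)
f - B = 2136 - 1*(-15007) = 2136 + 15007 = 17143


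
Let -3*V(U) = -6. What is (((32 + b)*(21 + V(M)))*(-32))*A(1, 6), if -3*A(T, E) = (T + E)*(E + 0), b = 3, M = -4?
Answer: 360640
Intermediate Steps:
A(T, E) = -E*(E + T)/3 (A(T, E) = -(T + E)*(E + 0)/3 = -(E + T)*E/3 = -E*(E + T)/3)
V(U) = 2 (V(U) = -1/3*(-6) = 2)
(((32 + b)*(21 + V(M)))*(-32))*A(1, 6) = (((32 + 3)*(21 + 2))*(-32))*(-1/3*6*(6 + 1)) = ((35*23)*(-32))*(-1/3*6*7) = (805*(-32))*(-14) = -25760*(-14) = 360640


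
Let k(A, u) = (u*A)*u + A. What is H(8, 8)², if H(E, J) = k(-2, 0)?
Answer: 4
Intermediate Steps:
k(A, u) = A + A*u² (k(A, u) = (A*u)*u + A = A*u² + A = A + A*u²)
H(E, J) = -2 (H(E, J) = -2*(1 + 0²) = -2*(1 + 0) = -2*1 = -2)
H(8, 8)² = (-2)² = 4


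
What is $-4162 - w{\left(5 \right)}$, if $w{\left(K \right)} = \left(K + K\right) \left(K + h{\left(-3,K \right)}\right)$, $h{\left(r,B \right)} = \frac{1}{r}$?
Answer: $- \frac{12626}{3} \approx -4208.7$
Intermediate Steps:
$w{\left(K \right)} = 2 K \left(- \frac{1}{3} + K\right)$ ($w{\left(K \right)} = \left(K + K\right) \left(K + \frac{1}{-3}\right) = 2 K \left(K - \frac{1}{3}\right) = 2 K \left(- \frac{1}{3} + K\right)$)
$-4162 - w{\left(5 \right)} = -4162 - \frac{2}{3} \cdot 5 \left(-1 + 3 \cdot 5\right) = -4162 - \frac{2}{3} \cdot 5 \left(-1 + 15\right) = -4162 - \frac{2}{3} \cdot 5 \cdot 14 = -4162 - \frac{140}{3} = - \frac{12626}{3}$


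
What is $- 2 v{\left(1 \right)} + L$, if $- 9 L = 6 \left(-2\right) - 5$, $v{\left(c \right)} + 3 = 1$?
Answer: $\frac{53}{9} \approx 5.8889$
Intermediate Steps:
$v{\left(c \right)} = -2$ ($v{\left(c \right)} = -3 + 1 = -2$)
$L = \frac{17}{9}$ ($L = - \frac{6 \left(-2\right) - 5}{9} = - \frac{-12 - 5}{9} = \left(- \frac{1}{9}\right) \left(-17\right) = \frac{17}{9} \approx 1.8889$)
$- 2 v{\left(1 \right)} + L = \left(-2\right) \left(-2\right) + \frac{17}{9} = 4 + \frac{17}{9} = \frac{53}{9}$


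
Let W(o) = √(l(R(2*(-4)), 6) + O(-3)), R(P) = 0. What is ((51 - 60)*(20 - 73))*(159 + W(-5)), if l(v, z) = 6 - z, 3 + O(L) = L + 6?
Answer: 75843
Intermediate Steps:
O(L) = 3 + L (O(L) = -3 + (L + 6) = -3 + (6 + L) = 3 + L)
W(o) = 0 (W(o) = √((6 - 1*6) + (3 - 3)) = √((6 - 6) + 0) = √(0 + 0) = √0 = 0)
((51 - 60)*(20 - 73))*(159 + W(-5)) = ((51 - 60)*(20 - 73))*(159 + 0) = -9*(-53)*159 = 477*159 = 75843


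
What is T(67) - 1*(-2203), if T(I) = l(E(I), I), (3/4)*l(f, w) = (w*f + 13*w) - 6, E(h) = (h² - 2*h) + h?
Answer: 1195165/3 ≈ 3.9839e+5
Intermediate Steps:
E(h) = h² - h
l(f, w) = -8 + 52*w/3 + 4*f*w/3 (l(f, w) = 4*((w*f + 13*w) - 6)/3 = 4*((f*w + 13*w) - 6)/3 = 4*((13*w + f*w) - 6)/3 = 4*(-6 + 13*w + f*w)/3 = -8 + 52*w/3 + 4*f*w/3)
T(I) = -8 + 52*I/3 + 4*I²*(-1 + I)/3 (T(I) = -8 + 52*I/3 + 4*(I*(-1 + I))*I/3 = -8 + 52*I/3 + 4*I²*(-1 + I)/3)
T(67) - 1*(-2203) = (-8 + (52/3)*67 + (4/3)*67²*(-1 + 67)) - 1*(-2203) = (-8 + 3484/3 + (4/3)*4489*66) + 2203 = (-8 + 3484/3 + 395032) + 2203 = 1188556/3 + 2203 = 1195165/3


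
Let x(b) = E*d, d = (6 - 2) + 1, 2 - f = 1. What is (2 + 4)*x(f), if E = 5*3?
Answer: 450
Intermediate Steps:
f = 1 (f = 2 - 1*1 = 2 - 1 = 1)
E = 15
d = 5 (d = 4 + 1 = 5)
x(b) = 75 (x(b) = 15*5 = 75)
(2 + 4)*x(f) = (2 + 4)*75 = 6*75 = 450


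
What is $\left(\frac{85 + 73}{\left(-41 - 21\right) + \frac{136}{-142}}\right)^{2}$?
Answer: $\frac{31460881}{4995225} \approx 6.2982$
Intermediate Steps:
$\left(\frac{85 + 73}{\left(-41 - 21\right) + \frac{136}{-142}}\right)^{2} = \left(\frac{158}{\left(-41 - 21\right) + 136 \left(- \frac{1}{142}\right)}\right)^{2} = \left(\frac{158}{-62 - \frac{68}{71}}\right)^{2} = \left(\frac{158}{- \frac{4470}{71}}\right)^{2} = \left(158 \left(- \frac{71}{4470}\right)\right)^{2} = \left(- \frac{5609}{2235}\right)^{2} = \frac{31460881}{4995225}$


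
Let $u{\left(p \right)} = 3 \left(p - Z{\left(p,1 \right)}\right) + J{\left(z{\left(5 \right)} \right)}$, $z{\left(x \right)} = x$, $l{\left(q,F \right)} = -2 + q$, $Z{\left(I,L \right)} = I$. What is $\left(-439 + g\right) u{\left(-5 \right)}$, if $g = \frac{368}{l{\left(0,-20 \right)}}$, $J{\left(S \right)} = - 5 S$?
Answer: $15575$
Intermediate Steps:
$g = -184$ ($g = \frac{368}{-2 + 0} = \frac{368}{-2} = 368 \left(- \frac{1}{2}\right) = -184$)
$u{\left(p \right)} = -25$ ($u{\left(p \right)} = 3 \left(p - p\right) - 25 = 3 \cdot 0 - 25 = 0 - 25 = -25$)
$\left(-439 + g\right) u{\left(-5 \right)} = \left(-439 - 184\right) \left(-25\right) = \left(-623\right) \left(-25\right) = 15575$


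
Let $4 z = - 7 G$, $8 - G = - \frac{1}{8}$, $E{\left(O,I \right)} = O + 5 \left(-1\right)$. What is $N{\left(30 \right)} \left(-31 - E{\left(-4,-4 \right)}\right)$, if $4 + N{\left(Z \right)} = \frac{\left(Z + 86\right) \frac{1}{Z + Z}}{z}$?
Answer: $\frac{621016}{6825} \approx 90.991$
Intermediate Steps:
$E{\left(O,I \right)} = -5 + O$ ($E{\left(O,I \right)} = O - 5 = -5 + O$)
$G = \frac{65}{8}$ ($G = 8 - - \frac{1}{8} = 8 + \frac{1}{8} = \frac{65}{8} \approx 8.125$)
$z = - \frac{455}{32}$ ($z = \frac{\left(-7\right) \frac{65}{8}}{4} = \frac{1}{4} \left(- \frac{455}{8}\right) = - \frac{455}{32} \approx -14.219$)
$N{\left(Z \right)} = -4 - \frac{16 \left(86 + Z\right)}{455 Z}$ ($N{\left(Z \right)} = -4 + \frac{\left(Z + 86\right) \frac{1}{Z + Z}}{- \frac{455}{32}} = -4 + \frac{86 + Z}{2 Z} \left(- \frac{32}{455}\right) = -4 - \frac{16 \left(86 + Z\right)}{455 Z}$)
$N{\left(30 \right)} \left(-31 - E{\left(-4,-4 \right)}\right) = \frac{4 \left(-344 - 13770\right)}{455 \cdot 30} \left(-31 - \left(-5 - 4\right)\right) = \frac{4}{455} \cdot \frac{1}{30} \left(-344 - 13770\right) \left(-31 - -9\right) = \frac{4}{455} \cdot \frac{1}{30} \left(-14114\right) \left(-31 + 9\right) = \left(- \frac{28228}{6825}\right) \left(-22\right) = \frac{621016}{6825}$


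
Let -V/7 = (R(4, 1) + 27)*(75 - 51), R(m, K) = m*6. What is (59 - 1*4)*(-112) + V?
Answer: -14728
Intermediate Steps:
R(m, K) = 6*m
V = -8568 (V = -7*(6*4 + 27)*(75 - 51) = -7*(24 + 27)*24 = -357*24 = -7*1224 = -8568)
(59 - 1*4)*(-112) + V = (59 - 1*4)*(-112) - 8568 = (59 - 4)*(-112) - 8568 = 55*(-112) - 8568 = -6160 - 8568 = -14728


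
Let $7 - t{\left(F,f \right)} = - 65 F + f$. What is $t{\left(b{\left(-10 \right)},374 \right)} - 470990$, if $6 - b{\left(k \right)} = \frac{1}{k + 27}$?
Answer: $- \frac{8006504}{17} \approx -4.7097 \cdot 10^{5}$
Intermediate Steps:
$b{\left(k \right)} = 6 - \frac{1}{27 + k}$ ($b{\left(k \right)} = 6 - \frac{1}{k + 27} = 6 - \frac{1}{27 + k}$)
$t{\left(F,f \right)} = 7 - f + 65 F$ ($t{\left(F,f \right)} = 7 - \left(- 65 F + f\right) = 7 - \left(f - 65 F\right) = 7 + \left(- f + 65 F\right) = 7 - f + 65 F$)
$t{\left(b{\left(-10 \right)},374 \right)} - 470990 = \left(7 - 374 + 65 \frac{161 + 6 \left(-10\right)}{27 - 10}\right) - 470990 = \left(7 - 374 + 65 \frac{161 - 60}{17}\right) - 470990 = \left(7 - 374 + 65 \cdot \frac{1}{17} \cdot 101\right) - 470990 = \left(7 - 374 + 65 \cdot \frac{101}{17}\right) - 470990 = \left(7 - 374 + \frac{6565}{17}\right) - 470990 = \frac{326}{17} - 470990 = - \frac{8006504}{17}$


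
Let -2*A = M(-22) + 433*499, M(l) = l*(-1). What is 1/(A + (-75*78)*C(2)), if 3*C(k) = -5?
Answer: -2/196589 ≈ -1.0174e-5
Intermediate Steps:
C(k) = -5/3 (C(k) = (⅓)*(-5) = -5/3)
M(l) = -l
A = -216089/2 (A = -(-1*(-22) + 433*499)/2 = -(22 + 216067)/2 = -½*216089 = -216089/2 ≈ -1.0804e+5)
1/(A + (-75*78)*C(2)) = 1/(-216089/2 - 75*78*(-5/3)) = 1/(-216089/2 - 5850*(-5/3)) = 1/(-216089/2 + 9750) = 1/(-196589/2) = -2/196589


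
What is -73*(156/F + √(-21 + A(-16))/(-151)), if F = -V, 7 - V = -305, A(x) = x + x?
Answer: 73/2 + 73*I*√53/151 ≈ 36.5 + 3.5195*I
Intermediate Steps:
A(x) = 2*x
V = 312 (V = 7 - 1*(-305) = 7 + 305 = 312)
F = -312 (F = -1*312 = -312)
-73*(156/F + √(-21 + A(-16))/(-151)) = -73*(156/(-312) + √(-21 + 2*(-16))/(-151)) = -73*(156*(-1/312) + √(-21 - 32)*(-1/151)) = -73*(-½ + √(-53)*(-1/151)) = -73*(-½ + (I*√53)*(-1/151)) = -73*(-½ - I*√53/151) = 73/2 + 73*I*√53/151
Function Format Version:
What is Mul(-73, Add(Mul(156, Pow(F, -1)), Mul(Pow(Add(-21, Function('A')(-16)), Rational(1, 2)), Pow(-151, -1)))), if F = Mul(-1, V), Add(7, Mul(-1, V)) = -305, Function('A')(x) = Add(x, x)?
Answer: Add(Rational(73, 2), Mul(Rational(73, 151), I, Pow(53, Rational(1, 2)))) ≈ Add(36.500, Mul(3.5195, I))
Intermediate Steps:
Function('A')(x) = Mul(2, x)
V = 312 (V = Add(7, Mul(-1, -305)) = Add(7, 305) = 312)
F = -312 (F = Mul(-1, 312) = -312)
Mul(-73, Add(Mul(156, Pow(F, -1)), Mul(Pow(Add(-21, Function('A')(-16)), Rational(1, 2)), Pow(-151, -1)))) = Mul(-73, Add(Mul(156, Pow(-312, -1)), Mul(Pow(Add(-21, Mul(2, -16)), Rational(1, 2)), Pow(-151, -1)))) = Mul(-73, Add(Mul(156, Rational(-1, 312)), Mul(Pow(Add(-21, -32), Rational(1, 2)), Rational(-1, 151)))) = Mul(-73, Add(Rational(-1, 2), Mul(Pow(-53, Rational(1, 2)), Rational(-1, 151)))) = Mul(-73, Add(Rational(-1, 2), Mul(Mul(I, Pow(53, Rational(1, 2))), Rational(-1, 151)))) = Mul(-73, Add(Rational(-1, 2), Mul(Rational(-1, 151), I, Pow(53, Rational(1, 2))))) = Add(Rational(73, 2), Mul(Rational(73, 151), I, Pow(53, Rational(1, 2))))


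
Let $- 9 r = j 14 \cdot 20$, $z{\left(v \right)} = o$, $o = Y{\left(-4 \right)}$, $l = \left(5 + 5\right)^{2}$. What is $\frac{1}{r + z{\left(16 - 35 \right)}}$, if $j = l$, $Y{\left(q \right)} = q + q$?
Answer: $- \frac{9}{28072} \approx -0.0003206$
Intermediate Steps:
$Y{\left(q \right)} = 2 q$
$l = 100$ ($l = 10^{2} = 100$)
$j = 100$
$o = -8$ ($o = 2 \left(-4\right) = -8$)
$z{\left(v \right)} = -8$
$r = - \frac{28000}{9}$ ($r = - \frac{100 \cdot 14 \cdot 20}{9} = - \frac{1400 \cdot 20}{9} = \left(- \frac{1}{9}\right) 28000 = - \frac{28000}{9} \approx -3111.1$)
$\frac{1}{r + z{\left(16 - 35 \right)}} = \frac{1}{- \frac{28000}{9} - 8} = \frac{1}{- \frac{28072}{9}} = - \frac{9}{28072}$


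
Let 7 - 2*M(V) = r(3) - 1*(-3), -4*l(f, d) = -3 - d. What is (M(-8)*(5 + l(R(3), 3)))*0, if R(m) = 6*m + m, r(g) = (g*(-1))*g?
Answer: 0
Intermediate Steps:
r(g) = -g**2 (r(g) = (-g)*g = -g**2)
R(m) = 7*m
l(f, d) = 3/4 + d/4 (l(f, d) = -(-3 - d)/4 = 3/4 + d/4)
M(V) = 13/2 (M(V) = 7/2 - (-1*3**2 - 1*(-3))/2 = 7/2 - (-1*9 + 3)/2 = 7/2 - (-9 + 3)/2 = 7/2 - 1/2*(-6) = 7/2 + 3 = 13/2)
(M(-8)*(5 + l(R(3), 3)))*0 = (13*(5 + (3/4 + (1/4)*3))/2)*0 = (13*(5 + (3/4 + 3/4))/2)*0 = (13*(5 + 3/2)/2)*0 = ((13/2)*(13/2))*0 = (169/4)*0 = 0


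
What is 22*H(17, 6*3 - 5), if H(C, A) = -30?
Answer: -660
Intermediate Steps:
22*H(17, 6*3 - 5) = 22*(-30) = -660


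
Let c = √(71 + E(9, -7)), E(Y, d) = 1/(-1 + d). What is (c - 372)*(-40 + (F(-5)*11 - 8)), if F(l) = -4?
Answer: 34224 - 207*√14 ≈ 33450.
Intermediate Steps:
c = 9*√14/4 (c = √(71 + 1/(-1 - 7)) = √(71 + 1/(-8)) = √(71 - ⅛) = √(567/8) = 9*√14/4 ≈ 8.4187)
(c - 372)*(-40 + (F(-5)*11 - 8)) = (9*√14/4 - 372)*(-40 + (-4*11 - 8)) = (-372 + 9*√14/4)*(-40 + (-44 - 8)) = (-372 + 9*√14/4)*(-40 - 52) = (-372 + 9*√14/4)*(-92) = 34224 - 207*√14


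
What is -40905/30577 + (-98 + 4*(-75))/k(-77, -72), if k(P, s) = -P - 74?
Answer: -12292361/91731 ≈ -134.00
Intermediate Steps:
k(P, s) = -74 - P
-40905/30577 + (-98 + 4*(-75))/k(-77, -72) = -40905/30577 + (-98 + 4*(-75))/(-74 - 1*(-77)) = -40905*1/30577 + (-98 - 300)/(-74 + 77) = -40905/30577 - 398/3 = -12292361/91731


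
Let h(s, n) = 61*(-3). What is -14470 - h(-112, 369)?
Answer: -14287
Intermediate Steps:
h(s, n) = -183
-14470 - h(-112, 369) = -14470 - 1*(-183) = -14470 + 183 = -14287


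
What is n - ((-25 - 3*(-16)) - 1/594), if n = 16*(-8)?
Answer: -89693/594 ≈ -151.00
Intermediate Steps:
n = -128
n - ((-25 - 3*(-16)) - 1/594) = -128 - ((-25 - 3*(-16)) - 1/594) = -128 - ((-25 + 48) - 1*1/594) = -128 - (23 - 1/594) = -128 - 1*13661/594 = -128 - 13661/594 = -89693/594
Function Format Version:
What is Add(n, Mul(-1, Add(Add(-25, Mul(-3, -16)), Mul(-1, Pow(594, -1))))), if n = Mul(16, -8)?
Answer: Rational(-89693, 594) ≈ -151.00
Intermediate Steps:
n = -128
Add(n, Mul(-1, Add(Add(-25, Mul(-3, -16)), Mul(-1, Pow(594, -1))))) = Add(-128, Mul(-1, Add(Add(-25, Mul(-3, -16)), Mul(-1, Pow(594, -1))))) = Add(-128, Mul(-1, Add(Add(-25, 48), Mul(-1, Rational(1, 594))))) = Add(-128, Mul(-1, Add(23, Rational(-1, 594)))) = Add(-128, Mul(-1, Rational(13661, 594))) = Add(-128, Rational(-13661, 594)) = Rational(-89693, 594)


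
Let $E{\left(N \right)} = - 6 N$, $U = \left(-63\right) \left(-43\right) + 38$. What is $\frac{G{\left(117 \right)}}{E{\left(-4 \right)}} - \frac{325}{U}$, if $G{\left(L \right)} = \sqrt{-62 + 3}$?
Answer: $- \frac{325}{2747} + \frac{i \sqrt{59}}{24} \approx -0.11831 + 0.32005 i$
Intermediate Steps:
$U = 2747$ ($U = 2709 + 38 = 2747$)
$G{\left(L \right)} = i \sqrt{59}$ ($G{\left(L \right)} = \sqrt{-59} = i \sqrt{59}$)
$\frac{G{\left(117 \right)}}{E{\left(-4 \right)}} - \frac{325}{U} = \frac{i \sqrt{59}}{\left(-6\right) \left(-4\right)} - \frac{325}{2747} = \frac{i \sqrt{59}}{24} - \frac{325}{2747} = - \frac{325}{2747} + \frac{i \sqrt{59}}{24}$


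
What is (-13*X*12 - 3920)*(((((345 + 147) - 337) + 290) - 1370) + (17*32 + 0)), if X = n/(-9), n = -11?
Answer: 1566164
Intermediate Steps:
X = 11/9 (X = -11/(-9) = -11*(-⅑) = 11/9 ≈ 1.2222)
(-13*X*12 - 3920)*(((((345 + 147) - 337) + 290) - 1370) + (17*32 + 0)) = (-13*11/9*12 - 3920)*(((((345 + 147) - 337) + 290) - 1370) + (17*32 + 0)) = (-143/9*12 - 3920)*((((492 - 337) + 290) - 1370) + (544 + 0)) = (-572/3 - 3920)*(((155 + 290) - 1370) + 544) = -12332*((445 - 1370) + 544)/3 = -12332*(-925 + 544)/3 = -12332/3*(-381) = 1566164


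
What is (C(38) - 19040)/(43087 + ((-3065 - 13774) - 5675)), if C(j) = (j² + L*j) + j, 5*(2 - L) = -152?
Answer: -11662/14695 ≈ -0.79360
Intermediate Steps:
L = 162/5 (L = 2 - ⅕*(-152) = 2 + 152/5 = 162/5 ≈ 32.400)
C(j) = j² + 167*j/5 (C(j) = (j² + 162*j/5) + j = j² + 167*j/5)
(C(38) - 19040)/(43087 + ((-3065 - 13774) - 5675)) = ((⅕)*38*(167 + 5*38) - 19040)/(43087 + ((-3065 - 13774) - 5675)) = ((⅕)*38*(167 + 190) - 19040)/(43087 + (-16839 - 5675)) = ((⅕)*38*357 - 19040)/(43087 - 22514) = (13566/5 - 19040)/20573 = -81634/5*1/20573 = -11662/14695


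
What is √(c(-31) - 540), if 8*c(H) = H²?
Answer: I*√6718/4 ≈ 20.491*I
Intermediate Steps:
c(H) = H²/8
√(c(-31) - 540) = √((⅛)*(-31)² - 540) = √((⅛)*961 - 540) = √(961/8 - 540) = √(-3359/8) = I*√6718/4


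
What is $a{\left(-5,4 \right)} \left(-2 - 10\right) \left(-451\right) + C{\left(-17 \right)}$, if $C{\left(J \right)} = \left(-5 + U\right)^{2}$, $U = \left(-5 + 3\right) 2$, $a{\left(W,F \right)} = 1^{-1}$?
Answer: $5493$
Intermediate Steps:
$a{\left(W,F \right)} = 1$
$U = -4$ ($U = \left(-2\right) 2 = -4$)
$C{\left(J \right)} = 81$ ($C{\left(J \right)} = \left(-5 - 4\right)^{2} = \left(-9\right)^{2} = 81$)
$a{\left(-5,4 \right)} \left(-2 - 10\right) \left(-451\right) + C{\left(-17 \right)} = 1 \left(-2 - 10\right) \left(-451\right) + 81 = 1 \left(-12\right) \left(-451\right) + 81 = \left(-12\right) \left(-451\right) + 81 = 5412 + 81 = 5493$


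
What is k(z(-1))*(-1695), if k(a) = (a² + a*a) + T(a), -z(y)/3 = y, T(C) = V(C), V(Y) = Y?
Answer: -35595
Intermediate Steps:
T(C) = C
z(y) = -3*y
k(a) = a + 2*a² (k(a) = (a² + a*a) + a = (a² + a²) + a = 2*a² + a = a + 2*a²)
k(z(-1))*(-1695) = ((-3*(-1))*(1 + 2*(-3*(-1))))*(-1695) = (3*(1 + 2*3))*(-1695) = (3*(1 + 6))*(-1695) = (3*7)*(-1695) = 21*(-1695) = -35595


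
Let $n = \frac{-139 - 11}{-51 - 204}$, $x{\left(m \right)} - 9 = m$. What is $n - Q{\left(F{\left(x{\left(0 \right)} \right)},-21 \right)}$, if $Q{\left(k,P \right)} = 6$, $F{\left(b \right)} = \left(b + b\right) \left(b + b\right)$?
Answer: $- \frac{92}{17} \approx -5.4118$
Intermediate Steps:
$x{\left(m \right)} = 9 + m$
$F{\left(b \right)} = 4 b^{2}$ ($F{\left(b \right)} = 2 b 2 b = 4 b^{2}$)
$n = \frac{10}{17}$ ($n = - \frac{150}{-255} = \left(-150\right) \left(- \frac{1}{255}\right) = \frac{10}{17} \approx 0.58823$)
$n - Q{\left(F{\left(x{\left(0 \right)} \right)},-21 \right)} = \frac{10}{17} - 6 = - \frac{92}{17}$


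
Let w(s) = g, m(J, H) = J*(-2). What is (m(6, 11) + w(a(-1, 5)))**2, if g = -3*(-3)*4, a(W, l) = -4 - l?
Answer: 576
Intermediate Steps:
m(J, H) = -2*J
g = 36 (g = 9*4 = 36)
w(s) = 36
(m(6, 11) + w(a(-1, 5)))**2 = (-2*6 + 36)**2 = (-12 + 36)**2 = 24**2 = 576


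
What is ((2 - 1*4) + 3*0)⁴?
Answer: 16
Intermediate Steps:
((2 - 1*4) + 3*0)⁴ = ((2 - 4) + 0)⁴ = (-2 + 0)⁴ = (-2)⁴ = 16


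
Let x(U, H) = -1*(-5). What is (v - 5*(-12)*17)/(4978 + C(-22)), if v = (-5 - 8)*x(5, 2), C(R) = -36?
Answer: 955/4942 ≈ 0.19324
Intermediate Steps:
x(U, H) = 5
v = -65 (v = (-5 - 8)*5 = -13*5 = -65)
(v - 5*(-12)*17)/(4978 + C(-22)) = (-65 - 5*(-12)*17)/(4978 - 36) = (-65 + 60*17)/4942 = (-65 + 1020)*(1/4942) = 955*(1/4942) = 955/4942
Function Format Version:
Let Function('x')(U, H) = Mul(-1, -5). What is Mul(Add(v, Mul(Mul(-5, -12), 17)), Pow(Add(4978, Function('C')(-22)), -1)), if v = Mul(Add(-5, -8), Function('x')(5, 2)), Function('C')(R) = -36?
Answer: Rational(955, 4942) ≈ 0.19324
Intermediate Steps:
Function('x')(U, H) = 5
v = -65 (v = Mul(Add(-5, -8), 5) = Mul(-13, 5) = -65)
Mul(Add(v, Mul(Mul(-5, -12), 17)), Pow(Add(4978, Function('C')(-22)), -1)) = Mul(Add(-65, Mul(Mul(-5, -12), 17)), Pow(Add(4978, -36), -1)) = Mul(Add(-65, Mul(60, 17)), Pow(4942, -1)) = Mul(Add(-65, 1020), Rational(1, 4942)) = Mul(955, Rational(1, 4942)) = Rational(955, 4942)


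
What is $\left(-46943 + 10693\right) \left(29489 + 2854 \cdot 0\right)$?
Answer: $-1068976250$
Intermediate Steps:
$\left(-46943 + 10693\right) \left(29489 + 2854 \cdot 0\right) = - 36250 \left(29489 + 0\right) = \left(-36250\right) 29489 = -1068976250$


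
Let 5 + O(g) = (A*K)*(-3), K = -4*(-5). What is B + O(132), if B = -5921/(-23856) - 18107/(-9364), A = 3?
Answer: -10209824551/55846896 ≈ -182.82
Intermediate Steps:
K = 20
B = 121851209/55846896 (B = -5921*(-1/23856) - 18107*(-1/9364) = 5921/23856 + 18107/9364 = 121851209/55846896 ≈ 2.1819)
O(g) = -185 (O(g) = -5 + (3*20)*(-3) = -5 + 60*(-3) = -5 - 180 = -185)
B + O(132) = 121851209/55846896 - 185 = -10209824551/55846896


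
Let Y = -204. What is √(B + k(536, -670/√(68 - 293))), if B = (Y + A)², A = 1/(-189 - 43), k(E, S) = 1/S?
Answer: √(10055513707849 - 5409312*I)/15544 ≈ 204.0 - 5.4872e-5*I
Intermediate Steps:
A = -1/232 (A = 1/(-232) = -1/232 ≈ -0.0043103)
B = 2240034241/53824 (B = (-204 - 1/232)² = (-47329/232)² = 2240034241/53824 ≈ 41618.)
√(B + k(536, -670/√(68 - 293))) = √(2240034241/53824 + 1/(-670/√(68 - 293))) = √(2240034241/53824 + 1/(-670*(-I/15))) = √(2240034241/53824 + 1/(-(-134)*I/3)) = √(2240034241/53824 + 1/(134*I/3)) = √(2240034241/53824 - 3*I/134)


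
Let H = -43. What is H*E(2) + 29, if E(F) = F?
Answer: -57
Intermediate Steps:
H*E(2) + 29 = -43*2 + 29 = -86 + 29 = -57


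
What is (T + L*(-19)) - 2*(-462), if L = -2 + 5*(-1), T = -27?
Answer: 1030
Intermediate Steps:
L = -7 (L = -2 - 5 = -7)
(T + L*(-19)) - 2*(-462) = (-27 - 7*(-19)) - 2*(-462) = (-27 + 133) - 1*(-924) = 106 + 924 = 1030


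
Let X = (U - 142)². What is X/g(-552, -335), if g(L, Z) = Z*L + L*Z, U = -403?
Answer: 59405/73968 ≈ 0.80312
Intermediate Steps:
g(L, Z) = 2*L*Z (g(L, Z) = L*Z + L*Z = 2*L*Z)
X = 297025 (X = (-403 - 142)² = (-545)² = 297025)
X/g(-552, -335) = 297025/((2*(-552)*(-335))) = 297025/369840 = 297025*(1/369840) = 59405/73968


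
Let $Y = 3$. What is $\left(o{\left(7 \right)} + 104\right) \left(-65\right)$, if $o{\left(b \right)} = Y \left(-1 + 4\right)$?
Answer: $-7345$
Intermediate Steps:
$o{\left(b \right)} = 9$ ($o{\left(b \right)} = 3 \left(-1 + 4\right) = 3 \cdot 3 = 9$)
$\left(o{\left(7 \right)} + 104\right) \left(-65\right) = \left(9 + 104\right) \left(-65\right) = 113 \left(-65\right) = -7345$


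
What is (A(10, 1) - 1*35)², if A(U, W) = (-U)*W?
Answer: 2025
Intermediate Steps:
A(U, W) = -U*W
(A(10, 1) - 1*35)² = (-1*10*1 - 1*35)² = (-10 - 35)² = (-45)² = 2025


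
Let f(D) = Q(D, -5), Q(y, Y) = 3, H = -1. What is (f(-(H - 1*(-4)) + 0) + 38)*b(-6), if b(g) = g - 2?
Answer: -328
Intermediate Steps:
f(D) = 3
b(g) = -2 + g
(f(-(H - 1*(-4)) + 0) + 38)*b(-6) = (3 + 38)*(-2 - 6) = 41*(-8) = -328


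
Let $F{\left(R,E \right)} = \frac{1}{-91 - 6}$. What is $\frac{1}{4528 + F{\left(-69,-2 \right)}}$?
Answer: $\frac{97}{439215} \approx 0.00022085$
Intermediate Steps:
$F{\left(R,E \right)} = - \frac{1}{97}$ ($F{\left(R,E \right)} = \frac{1}{-97} = - \frac{1}{97}$)
$\frac{1}{4528 + F{\left(-69,-2 \right)}} = \frac{1}{4528 - \frac{1}{97}} = \frac{1}{\frac{439215}{97}} = \frac{97}{439215}$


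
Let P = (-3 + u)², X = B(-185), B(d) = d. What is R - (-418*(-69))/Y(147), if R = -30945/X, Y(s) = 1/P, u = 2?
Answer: -1060965/37 ≈ -28675.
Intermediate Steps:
X = -185
P = 1 (P = (-3 + 2)² = (-1)² = 1)
Y(s) = 1 (Y(s) = 1/1 = 1)
R = 6189/37 (R = -30945/(-185) = -30945*(-1/185) = 6189/37 ≈ 167.27)
R - (-418*(-69))/Y(147) = 6189/37 - (-418*(-69))/1 = 6189/37 - 28842 = -1060965/37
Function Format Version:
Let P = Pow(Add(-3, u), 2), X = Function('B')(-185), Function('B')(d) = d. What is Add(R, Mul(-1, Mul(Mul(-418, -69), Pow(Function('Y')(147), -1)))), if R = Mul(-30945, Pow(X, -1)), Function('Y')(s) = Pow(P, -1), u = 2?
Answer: Rational(-1060965, 37) ≈ -28675.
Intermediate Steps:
X = -185
P = 1 (P = Pow(Add(-3, 2), 2) = Pow(-1, 2) = 1)
Function('Y')(s) = 1 (Function('Y')(s) = Pow(1, -1) = 1)
R = Rational(6189, 37) (R = Mul(-30945, Pow(-185, -1)) = Mul(-30945, Rational(-1, 185)) = Rational(6189, 37) ≈ 167.27)
Add(R, Mul(-1, Mul(Mul(-418, -69), Pow(Function('Y')(147), -1)))) = Add(Rational(6189, 37), Mul(-1, Mul(Mul(-418, -69), Pow(1, -1)))) = Add(Rational(6189, 37), Mul(-1, Mul(28842, 1))) = Add(Rational(6189, 37), Mul(-1, 28842)) = Add(Rational(6189, 37), -28842) = Rational(-1060965, 37)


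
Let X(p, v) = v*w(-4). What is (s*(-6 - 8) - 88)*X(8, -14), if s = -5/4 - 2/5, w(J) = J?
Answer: -18172/5 ≈ -3634.4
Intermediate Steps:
X(p, v) = -4*v (X(p, v) = v*(-4) = -4*v)
s = -33/20 (s = -5*¼ - 2*⅕ = -5/4 - ⅖ = -33/20 ≈ -1.6500)
(s*(-6 - 8) - 88)*X(8, -14) = (-33*(-6 - 8)/20 - 88)*(-4*(-14)) = (-33/20*(-14) - 88)*56 = (231/10 - 88)*56 = -649/10*56 = -18172/5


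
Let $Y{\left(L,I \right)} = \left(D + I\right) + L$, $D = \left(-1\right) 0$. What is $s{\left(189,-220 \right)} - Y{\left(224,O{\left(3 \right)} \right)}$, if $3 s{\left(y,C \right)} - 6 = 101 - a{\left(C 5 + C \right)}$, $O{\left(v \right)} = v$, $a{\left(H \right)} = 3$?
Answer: $- \frac{577}{3} \approx -192.33$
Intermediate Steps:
$D = 0$
$Y{\left(L,I \right)} = I + L$ ($Y{\left(L,I \right)} = \left(0 + I\right) + L = I + L$)
$s{\left(y,C \right)} = \frac{104}{3}$ ($s{\left(y,C \right)} = 2 + \frac{101 - 3}{3} = 2 + \frac{1}{3} \cdot 98 = 2 + \frac{98}{3} = \frac{104}{3}$)
$s{\left(189,-220 \right)} - Y{\left(224,O{\left(3 \right)} \right)} = \frac{104}{3} - \left(3 + 224\right) = \frac{104}{3} - 227 = - \frac{577}{3}$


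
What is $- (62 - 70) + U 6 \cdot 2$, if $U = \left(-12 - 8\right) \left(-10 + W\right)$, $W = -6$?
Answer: $3848$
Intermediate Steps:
$U = 320$ ($U = \left(-12 - 8\right) \left(-10 - 6\right) = \left(-20\right) \left(-16\right) = 320$)
$- (62 - 70) + U 6 \cdot 2 = - (62 - 70) + 320 \cdot 6 \cdot 2 = - (62 - 70) + 1920 \cdot 2 = \left(-1\right) \left(-8\right) + 3840 = 8 + 3840 = 3848$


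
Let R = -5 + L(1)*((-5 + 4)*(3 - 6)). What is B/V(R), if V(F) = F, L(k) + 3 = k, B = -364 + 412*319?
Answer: -131064/11 ≈ -11915.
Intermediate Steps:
B = 131064 (B = -364 + 131428 = 131064)
L(k) = -3 + k
R = -11 (R = -5 + (-3 + 1)*((-5 + 4)*(3 - 6)) = -5 - (-2)*(-3) = -5 - 2*3 = -5 - 6 = -11)
B/V(R) = 131064/(-11) = 131064*(-1/11) = -131064/11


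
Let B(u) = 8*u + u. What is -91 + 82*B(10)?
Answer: 7289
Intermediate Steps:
B(u) = 9*u
-91 + 82*B(10) = -91 + 82*(9*10) = -91 + 82*90 = -91 + 7380 = 7289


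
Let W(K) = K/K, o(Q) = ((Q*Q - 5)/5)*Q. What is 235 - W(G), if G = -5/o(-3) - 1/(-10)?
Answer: 234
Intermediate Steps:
o(Q) = Q*(-1 + Q²/5) (o(Q) = ((Q² - 5)/5)*Q = ((-5 + Q²)/5)*Q = (-1 + Q²/5)*Q = Q*(-1 + Q²/5))
G = 131/60 (G = -5/(-1*(-3) + (⅕)*(-3)³) - 1/(-10) = -5/(3 + (⅕)*(-27)) - 1*(-⅒) = -5/(3 - 27/5) + ⅒ = -5/(-12/5) + ⅒ = -5*(-5/12) + ⅒ = 25/12 + ⅒ = 131/60 ≈ 2.1833)
W(K) = 1
235 - W(G) = 235 - 1*1 = 235 - 1 = 234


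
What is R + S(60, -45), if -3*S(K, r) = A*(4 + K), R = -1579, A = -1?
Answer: -4673/3 ≈ -1557.7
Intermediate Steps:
S(K, r) = 4/3 + K/3 (S(K, r) = -(-1)*(4 + K)/3 = -(-4 - K)/3 = 4/3 + K/3)
R + S(60, -45) = -1579 + (4/3 + (⅓)*60) = -1579 + (4/3 + 20) = -1579 + 64/3 = -4673/3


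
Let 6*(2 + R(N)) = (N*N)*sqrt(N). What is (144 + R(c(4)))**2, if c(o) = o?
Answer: 195364/9 ≈ 21707.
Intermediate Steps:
R(N) = -2 + N**(5/2)/6 (R(N) = -2 + ((N*N)*sqrt(N))/6 = -2 + (N**2*sqrt(N))/6 = -2 + N**(5/2)/6)
(144 + R(c(4)))**2 = (144 + (-2 + 4**(5/2)/6))**2 = (144 + (-2 + (1/6)*32))**2 = (144 + (-2 + 16/3))**2 = (144 + 10/3)**2 = (442/3)**2 = 195364/9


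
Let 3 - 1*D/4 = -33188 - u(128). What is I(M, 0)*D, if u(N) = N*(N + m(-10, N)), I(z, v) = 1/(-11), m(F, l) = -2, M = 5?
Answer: -197276/11 ≈ -17934.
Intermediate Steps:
I(z, v) = -1/11
u(N) = N*(-2 + N) (u(N) = N*(N - 2) = N*(-2 + N))
D = 197276 (D = 12 - 4*(-33188 - 128*(-2 + 128)) = 12 - 4*(-33188 - 128*126) = 12 - 4*(-33188 - 1*16128) = 12 - 4*(-33188 - 16128) = 12 - 4*(-49316) = 12 + 197264 = 197276)
I(M, 0)*D = -1/11*197276 = -197276/11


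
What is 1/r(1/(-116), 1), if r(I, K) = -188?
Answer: -1/188 ≈ -0.0053191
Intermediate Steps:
1/r(1/(-116), 1) = 1/(-188) = -1/188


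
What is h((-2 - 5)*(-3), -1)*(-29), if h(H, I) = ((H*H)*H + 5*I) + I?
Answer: -268395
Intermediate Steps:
h(H, I) = H³ + 6*I (h(H, I) = (H²*H + 5*I) + I = (H³ + 5*I) + I = H³ + 6*I)
h((-2 - 5)*(-3), -1)*(-29) = (((-2 - 5)*(-3))³ + 6*(-1))*(-29) = ((-7*(-3))³ - 6)*(-29) = (21³ - 6)*(-29) = (9261 - 6)*(-29) = 9255*(-29) = -268395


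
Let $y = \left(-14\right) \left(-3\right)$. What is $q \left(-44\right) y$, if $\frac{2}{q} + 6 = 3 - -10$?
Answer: $-528$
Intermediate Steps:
$y = 42$
$q = \frac{2}{7}$ ($q = \frac{2}{-6 + \left(3 - -10\right)} = \frac{2}{-6 + \left(3 + 10\right)} = \frac{2}{-6 + 13} = \frac{2}{7} \approx 0.28571$)
$q \left(-44\right) y = \frac{2}{7} \left(-44\right) 42 = \left(- \frac{88}{7}\right) 42 = -528$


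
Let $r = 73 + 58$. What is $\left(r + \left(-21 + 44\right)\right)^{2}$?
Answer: $23716$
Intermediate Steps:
$r = 131$
$\left(r + \left(-21 + 44\right)\right)^{2} = \left(131 + \left(-21 + 44\right)\right)^{2} = \left(131 + 23\right)^{2} = 154^{2} = 23716$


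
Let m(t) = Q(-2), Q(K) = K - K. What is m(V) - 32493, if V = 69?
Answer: -32493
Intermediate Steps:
Q(K) = 0
m(t) = 0
m(V) - 32493 = 0 - 32493 = -32493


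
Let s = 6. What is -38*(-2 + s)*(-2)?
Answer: 304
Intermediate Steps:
-38*(-2 + s)*(-2) = -38*(-2 + 6)*(-2) = -152*(-2) = -38*(-8) = 304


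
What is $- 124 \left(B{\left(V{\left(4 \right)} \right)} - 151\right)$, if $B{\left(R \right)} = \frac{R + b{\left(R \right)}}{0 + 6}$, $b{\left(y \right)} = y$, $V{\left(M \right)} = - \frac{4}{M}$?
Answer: $\frac{56296}{3} \approx 18765.0$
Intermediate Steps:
$B{\left(R \right)} = \frac{R}{3}$ ($B{\left(R \right)} = \frac{R + R}{0 + 6} = \frac{2 R}{6} = 2 R \frac{1}{6} = \frac{R}{3}$)
$- 124 \left(B{\left(V{\left(4 \right)} \right)} - 151\right) = - 124 \left(\frac{\left(-4\right) \frac{1}{4}}{3} - 151\right) = - 124 \left(\frac{1}{3} \left(-1\right) - 151\right) = - 124 \left(- \frac{1}{3} - 151\right) = \left(-124\right) \left(- \frac{454}{3}\right) = \frac{56296}{3}$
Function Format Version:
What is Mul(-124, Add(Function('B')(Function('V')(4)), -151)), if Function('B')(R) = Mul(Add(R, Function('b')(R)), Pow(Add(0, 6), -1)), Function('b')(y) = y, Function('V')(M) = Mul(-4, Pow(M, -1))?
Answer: Rational(56296, 3) ≈ 18765.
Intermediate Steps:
Function('B')(R) = Mul(Rational(1, 3), R) (Function('B')(R) = Mul(Add(R, R), Pow(Add(0, 6), -1)) = Mul(Mul(2, R), Pow(6, -1)) = Mul(Mul(2, R), Rational(1, 6)) = Mul(Rational(1, 3), R))
Mul(-124, Add(Function('B')(Function('V')(4)), -151)) = Mul(-124, Add(Mul(Rational(1, 3), Mul(-4, Pow(4, -1))), -151)) = Mul(-124, Add(Mul(Rational(1, 3), Mul(-4, Rational(1, 4))), -151)) = Mul(-124, Add(Mul(Rational(1, 3), -1), -151)) = Mul(-124, Add(Rational(-1, 3), -151)) = Mul(-124, Rational(-454, 3)) = Rational(56296, 3)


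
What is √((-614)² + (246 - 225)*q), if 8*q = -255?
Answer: √6021226/4 ≈ 613.46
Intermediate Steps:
q = -255/8 (q = (⅛)*(-255) = -255/8 ≈ -31.875)
√((-614)² + (246 - 225)*q) = √((-614)² + (246 - 225)*(-255/8)) = √(376996 + 21*(-255/8)) = √(376996 - 5355/8) = √(3010613/8) = √6021226/4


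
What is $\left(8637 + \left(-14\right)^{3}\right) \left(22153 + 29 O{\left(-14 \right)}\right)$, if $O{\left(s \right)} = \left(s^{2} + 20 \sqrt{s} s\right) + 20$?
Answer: $167461381 - 47851160 i \sqrt{14} \approx 1.6746 \cdot 10^{8} - 1.7904 \cdot 10^{8} i$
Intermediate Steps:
$O{\left(s \right)} = 20 + s^{2} + 20 s^{\frac{3}{2}}$ ($O{\left(s \right)} = \left(s^{2} + 20 s^{\frac{3}{2}}\right) + 20 = 20 + s^{2} + 20 s^{\frac{3}{2}}$)
$\left(8637 + \left(-14\right)^{3}\right) \left(22153 + 29 O{\left(-14 \right)}\right) = \left(8637 + \left(-14\right)^{3}\right) \left(22153 + 29 \left(20 + \left(-14\right)^{2} + 20 \left(-14\right)^{\frac{3}{2}}\right)\right) = \left(8637 - 2744\right) \left(22153 + 29 \left(20 + 196 + 20 \left(- 14 i \sqrt{14}\right)\right)\right) = 5893 \left(22153 + 29 \left(20 + 196 - 280 i \sqrt{14}\right)\right) = 5893 \left(22153 + 29 \left(216 - 280 i \sqrt{14}\right)\right) = 5893 \left(22153 + \left(6264 - 8120 i \sqrt{14}\right)\right) = 5893 \left(28417 - 8120 i \sqrt{14}\right) = 167461381 - 47851160 i \sqrt{14}$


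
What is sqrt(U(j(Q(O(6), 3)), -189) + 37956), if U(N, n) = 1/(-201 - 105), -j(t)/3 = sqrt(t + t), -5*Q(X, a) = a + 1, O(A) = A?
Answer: sqrt(394894190)/102 ≈ 194.82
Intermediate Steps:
Q(X, a) = -1/5 - a/5 (Q(X, a) = -(a + 1)/5 = -(1 + a)/5 = -1/5 - a/5)
j(t) = -3*sqrt(2)*sqrt(t) (j(t) = -3*sqrt(t + t) = -3*sqrt(2)*sqrt(t))
U(N, n) = -1/306 (U(N, n) = 1/(-306) = -1/306)
sqrt(U(j(Q(O(6), 3)), -189) + 37956) = sqrt(-1/306 + 37956) = sqrt(11614535/306) = sqrt(394894190)/102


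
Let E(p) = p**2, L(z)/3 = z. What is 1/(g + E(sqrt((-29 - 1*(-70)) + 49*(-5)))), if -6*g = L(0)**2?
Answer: -1/204 ≈ -0.0049020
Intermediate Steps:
L(z) = 3*z
g = 0 (g = -(3*0)**2/6 = -1/6*0**2 = -1/6*0 = 0)
1/(g + E(sqrt((-29 - 1*(-70)) + 49*(-5)))) = 1/(0 + (sqrt((-29 - 1*(-70)) + 49*(-5)))**2) = 1/(0 + (sqrt((-29 + 70) - 245))**2) = 1/(0 + (sqrt(41 - 245))**2) = 1/(0 + (sqrt(-204))**2) = 1/(0 + (2*I*sqrt(51))**2) = 1/(0 - 204) = 1/(-204) = -1/204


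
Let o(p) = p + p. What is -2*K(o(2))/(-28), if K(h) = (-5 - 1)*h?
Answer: -12/7 ≈ -1.7143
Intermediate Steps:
o(p) = 2*p
K(h) = -6*h
-2*K(o(2))/(-28) = -2*(-12*2)/(-28) = -2*(-6*4)*(-1)/28 = -(-48)*(-1)/28 = -2*6/7 = -12/7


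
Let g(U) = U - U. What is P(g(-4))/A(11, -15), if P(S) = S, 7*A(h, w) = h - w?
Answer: 0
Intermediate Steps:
g(U) = 0
A(h, w) = -w/7 + h/7 (A(h, w) = (h - w)/7 = -w/7 + h/7)
P(g(-4))/A(11, -15) = 0/(-⅐*(-15) + (⅐)*11) = 0/(15/7 + 11/7) = 0/(26/7) = 0*(7/26) = 0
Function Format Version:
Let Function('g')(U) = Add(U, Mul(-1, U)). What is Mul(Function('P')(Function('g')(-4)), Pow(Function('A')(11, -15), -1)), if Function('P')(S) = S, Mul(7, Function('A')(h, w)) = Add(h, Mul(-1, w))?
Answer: 0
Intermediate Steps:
Function('g')(U) = 0
Function('A')(h, w) = Add(Mul(Rational(-1, 7), w), Mul(Rational(1, 7), h)) (Function('A')(h, w) = Mul(Rational(1, 7), Add(h, Mul(-1, w))) = Add(Mul(Rational(-1, 7), w), Mul(Rational(1, 7), h)))
Mul(Function('P')(Function('g')(-4)), Pow(Function('A')(11, -15), -1)) = Mul(0, Pow(Add(Mul(Rational(-1, 7), -15), Mul(Rational(1, 7), 11)), -1)) = Mul(0, Pow(Add(Rational(15, 7), Rational(11, 7)), -1)) = Mul(0, Pow(Rational(26, 7), -1)) = Mul(0, Rational(7, 26)) = 0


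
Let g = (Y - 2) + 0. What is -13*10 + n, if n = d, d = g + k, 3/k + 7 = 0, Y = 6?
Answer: -885/7 ≈ -126.43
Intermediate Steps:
k = -3/7 (k = 3/(-7 + 0) = 3/(-7) = 3*(-⅐) = -3/7 ≈ -0.42857)
g = 4 (g = (6 - 2) + 0 = 4 + 0 = 4)
d = 25/7 (d = 4 - 3/7 = 25/7 ≈ 3.5714)
n = 25/7 ≈ 3.5714
-13*10 + n = -13*10 + 25/7 = -130 + 25/7 = -885/7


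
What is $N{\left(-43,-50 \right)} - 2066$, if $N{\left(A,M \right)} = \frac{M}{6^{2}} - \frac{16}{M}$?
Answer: $- \frac{930181}{450} \approx -2067.1$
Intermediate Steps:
$N{\left(A,M \right)} = - \frac{16}{M} + \frac{M}{36}$ ($N{\left(A,M \right)} = \frac{M}{36} - \frac{16}{M} = - \frac{16}{M} + \frac{M}{36}$)
$N{\left(-43,-50 \right)} - 2066 = \left(- \frac{16}{-50} + \frac{1}{36} \left(-50\right)\right) - 2066 = \left(\left(-16\right) \left(- \frac{1}{50}\right) - \frac{25}{18}\right) - 2066 = \left(\frac{8}{25} - \frac{25}{18}\right) - 2066 = - \frac{481}{450} - 2066 = - \frac{930181}{450}$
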